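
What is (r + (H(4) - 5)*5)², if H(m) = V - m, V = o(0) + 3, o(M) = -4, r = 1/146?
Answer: 53275401/21316 ≈ 2499.3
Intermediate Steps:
r = 1/146 ≈ 0.0068493
V = -1 (V = -4 + 3 = -1)
H(m) = -1 - m
(r + (H(4) - 5)*5)² = (1/146 + ((-1 - 1*4) - 5)*5)² = (1/146 + ((-1 - 4) - 5)*5)² = (1/146 + (-5 - 5)*5)² = (1/146 - 10*5)² = (1/146 - 50)² = (-7299/146)² = 53275401/21316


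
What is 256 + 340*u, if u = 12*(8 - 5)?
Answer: 12496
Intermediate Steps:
u = 36 (u = 12*3 = 36)
256 + 340*u = 256 + 340*36 = 256 + 12240 = 12496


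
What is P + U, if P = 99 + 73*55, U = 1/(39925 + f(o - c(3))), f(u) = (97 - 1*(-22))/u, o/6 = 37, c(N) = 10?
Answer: 34821797178/8464219 ≈ 4114.0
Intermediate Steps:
o = 222 (o = 6*37 = 222)
f(u) = 119/u (f(u) = (97 + 22)/u = 119/u)
U = 212/8464219 (U = 1/(39925 + 119/(222 - 1*10)) = 1/(39925 + 119/(222 - 10)) = 1/(39925 + 119/212) = 1/(8464219/212) = 212/8464219 ≈ 2.5047e-5)
P = 4114 (P = 99 + 4015 = 4114)
P + U = 4114 + 212/8464219 = 34821797178/8464219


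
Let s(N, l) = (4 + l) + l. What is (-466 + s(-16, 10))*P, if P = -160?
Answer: 70720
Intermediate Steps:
s(N, l) = 4 + 2*l
(-466 + s(-16, 10))*P = (-466 + (4 + 2*10))*(-160) = (-466 + (4 + 20))*(-160) = (-466 + 24)*(-160) = -442*(-160) = 70720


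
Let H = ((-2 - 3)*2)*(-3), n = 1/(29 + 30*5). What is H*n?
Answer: 30/179 ≈ 0.16760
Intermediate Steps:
n = 1/179 (n = 1/(29 + 150) = 1/179 ≈ 0.0055866)
H = 30 (H = -5*2*(-3) = -10*(-3) = 30)
H*n = 30*(1/179) = 30/179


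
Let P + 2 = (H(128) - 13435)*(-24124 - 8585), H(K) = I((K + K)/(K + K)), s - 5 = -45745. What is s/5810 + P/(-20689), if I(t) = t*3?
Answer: -15020906156/707077 ≈ -21244.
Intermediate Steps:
s = -45740 (s = 5 - 45745 = -45740)
I(t) = 3*t
H(K) = 3 (H(K) = 3*((K + K)/(K + K)) = 3*((2*K)/((2*K))) = 3*((2*K)*(1/(2*K))) = 3*1 = 3)
P = 439347286 (P = -2 + (3 - 13435)*(-24124 - 8585) = -2 - 13432*(-32709) = -2 + 439347288 = 439347286)
s/5810 + P/(-20689) = -45740/5810 + 439347286/(-20689) = -45740*1/5810 + 439347286*(-1/20689) = -4574/581 - 25843958/1217 = -15020906156/707077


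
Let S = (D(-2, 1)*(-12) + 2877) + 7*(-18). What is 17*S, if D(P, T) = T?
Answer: 46563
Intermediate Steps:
S = 2739 (S = (1*(-12) + 2877) + 7*(-18) = (-12 + 2877) - 126 = 2865 - 126 = 2739)
17*S = 17*2739 = 46563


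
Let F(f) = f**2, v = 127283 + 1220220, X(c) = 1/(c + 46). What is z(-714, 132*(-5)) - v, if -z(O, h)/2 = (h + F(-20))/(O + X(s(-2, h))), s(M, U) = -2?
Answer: -8466365925/6283 ≈ -1.3475e+6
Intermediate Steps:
X(c) = 1/(46 + c)
v = 1347503
z(O, h) = -2*(400 + h)/(1/44 + O) (z(O, h) = -2*(h + (-20)**2)/(O + 1/(46 - 2)) = -2*(h + 400)/(O + 1/44) = -2*(400 + h)/(O + 1/44) = -2*(400 + h)/(1/44 + O))
z(-714, 132*(-5)) - v = 88*(-400 - 132*(-5))/(1 + 44*(-714)) - 1*1347503 = 88*(-400 - 1*(-660))/(1 - 31416) - 1347503 = 88*(-400 + 660)/(-31415) - 1347503 = 88*(-1/31415)*260 - 1347503 = -4576/6283 - 1347503 = -8466365925/6283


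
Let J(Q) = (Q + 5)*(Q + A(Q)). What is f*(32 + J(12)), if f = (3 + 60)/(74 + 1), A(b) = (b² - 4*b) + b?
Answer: 43512/25 ≈ 1740.5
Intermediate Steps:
A(b) = b² - 3*b
J(Q) = (5 + Q)*(Q + Q*(-3 + Q)) (J(Q) = (Q + 5)*(Q + Q*(-3 + Q)) = (5 + Q)*(Q + Q*(-3 + Q)))
f = 21/25 (f = 63/75 = 63*(1/75) = 21/25 ≈ 0.84000)
f*(32 + J(12)) = 21*(32 + 12*(-10 + 12² + 3*12))/25 = 21*(32 + 12*(-10 + 144 + 36))/25 = 21*(32 + 12*170)/25 = 21*(32 + 2040)/25 = (21/25)*2072 = 43512/25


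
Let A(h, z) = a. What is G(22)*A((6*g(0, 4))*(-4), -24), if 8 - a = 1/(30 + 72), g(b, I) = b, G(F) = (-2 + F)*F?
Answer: 179300/51 ≈ 3515.7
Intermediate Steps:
G(F) = F*(-2 + F)
a = 815/102 (a = 8 - 1/(30 + 72) = 8 - 1/102 = 815/102 ≈ 7.9902)
A(h, z) = 815/102
G(22)*A((6*g(0, 4))*(-4), -24) = (22*(-2 + 22))*(815/102) = (22*20)*(815/102) = 440*(815/102) = 179300/51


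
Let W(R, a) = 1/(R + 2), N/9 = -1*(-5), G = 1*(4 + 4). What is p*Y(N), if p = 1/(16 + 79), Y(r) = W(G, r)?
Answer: 1/950 ≈ 0.0010526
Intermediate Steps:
G = 8 (G = 1*8 = 8)
N = 45 (N = 9*(-1*(-5)) = 9*5 = 45)
W(R, a) = 1/(2 + R)
Y(r) = ⅒ (Y(r) = 1/(2 + 8) = 1/10 = ⅒)
p = 1/95 ≈ 0.010526
p*Y(N) = (1/95)*(⅒) = 1/950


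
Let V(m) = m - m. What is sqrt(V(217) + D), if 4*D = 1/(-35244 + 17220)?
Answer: I*sqrt(4506)/18024 ≈ 0.0037243*I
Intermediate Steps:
D = -1/72096 (D = 1/(4*(-35244 + 17220)) = (1/4)/(-18024) = (1/4)*(-1/18024) = -1/72096 ≈ -1.3870e-5)
V(m) = 0
sqrt(V(217) + D) = sqrt(0 - 1/72096) = sqrt(-1/72096) = I*sqrt(4506)/18024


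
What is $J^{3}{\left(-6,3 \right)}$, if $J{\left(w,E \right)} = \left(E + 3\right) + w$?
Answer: $0$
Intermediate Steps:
$J{\left(w,E \right)} = 3 + E + w$ ($J{\left(w,E \right)} = \left(3 + E\right) + w = 3 + E + w$)
$J^{3}{\left(-6,3 \right)} = \left(3 + 3 - 6\right)^{3} = 0^{3} = 0$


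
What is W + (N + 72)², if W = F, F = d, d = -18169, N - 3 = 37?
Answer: -5625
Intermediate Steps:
N = 40 (N = 3 + 37 = 40)
F = -18169
W = -18169
W + (N + 72)² = -18169 + (40 + 72)² = -18169 + 112² = -18169 + 12544 = -5625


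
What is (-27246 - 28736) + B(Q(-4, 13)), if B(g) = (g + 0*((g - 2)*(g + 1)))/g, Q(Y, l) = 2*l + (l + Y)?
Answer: -55981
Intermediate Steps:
Q(Y, l) = Y + 3*l (Q(Y, l) = 2*l + (Y + l) = Y + 3*l)
B(g) = 1 (B(g) = (g + 0*((-2 + g)*(1 + g)))/g = (g + 0*((1 + g)*(-2 + g)))/g = (g + 0)/g = g/g = 1)
(-27246 - 28736) + B(Q(-4, 13)) = (-27246 - 28736) + 1 = -55982 + 1 = -55981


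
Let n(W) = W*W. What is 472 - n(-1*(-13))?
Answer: 303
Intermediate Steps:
n(W) = W**2
472 - n(-1*(-13)) = 472 - (-1*(-13))**2 = 472 - 1*13**2 = 472 - 1*169 = 472 - 169 = 303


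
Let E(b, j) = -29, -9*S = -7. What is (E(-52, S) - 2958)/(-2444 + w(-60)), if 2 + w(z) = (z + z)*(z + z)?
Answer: -2987/11954 ≈ -0.24987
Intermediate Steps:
S = 7/9 (S = -⅑*(-7) = 7/9 ≈ 0.77778)
w(z) = -2 + 4*z² (w(z) = -2 + (z + z)*(z + z) = -2 + (2*z)*(2*z) = -2 + 4*z²)
(E(-52, S) - 2958)/(-2444 + w(-60)) = (-29 - 2958)/(-2444 + (-2 + 4*(-60)²)) = -2987/(-2444 + (-2 + 4*3600)) = -2987/(-2444 + (-2 + 14400)) = -2987/(-2444 + 14398) = -2987/11954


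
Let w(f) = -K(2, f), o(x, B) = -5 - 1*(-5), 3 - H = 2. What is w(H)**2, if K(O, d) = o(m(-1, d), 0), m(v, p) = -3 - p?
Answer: 0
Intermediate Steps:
H = 1 (H = 3 - 1*2 = 3 - 2 = 1)
o(x, B) = 0 (o(x, B) = -5 + 5 = 0)
K(O, d) = 0
w(f) = 0 (w(f) = -1*0 = 0)
w(H)**2 = 0**2 = 0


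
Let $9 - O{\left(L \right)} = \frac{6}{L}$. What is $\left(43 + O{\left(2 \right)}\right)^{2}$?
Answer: $2401$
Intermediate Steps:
$O{\left(L \right)} = 9 - \frac{6}{L}$
$\left(43 + O{\left(2 \right)}\right)^{2} = \left(43 + \left(9 - \frac{6}{2}\right)\right)^{2} = \left(43 + \left(9 - 3\right)\right)^{2} = \left(43 + 6\right)^{2} = 49^{2} = 2401$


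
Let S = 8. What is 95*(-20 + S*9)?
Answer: 4940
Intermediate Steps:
95*(-20 + S*9) = 95*(-20 + 8*9) = 95*(-20 + 72) = 95*52 = 4940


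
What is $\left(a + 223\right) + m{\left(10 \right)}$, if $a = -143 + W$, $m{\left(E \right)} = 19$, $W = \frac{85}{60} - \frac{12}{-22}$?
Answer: $\frac{13327}{132} \approx 100.96$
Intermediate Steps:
$W = \frac{259}{132}$ ($W = 85 \cdot \frac{1}{60} - - \frac{6}{11} = \frac{17}{12} + \frac{6}{11} = \frac{259}{132} \approx 1.9621$)
$a = - \frac{18617}{132}$ ($a = -143 + \frac{259}{132} = - \frac{18617}{132} \approx -141.04$)
$\left(a + 223\right) + m{\left(10 \right)} = \left(- \frac{18617}{132} + 223\right) + 19 = \frac{10819}{132} + 19 = \frac{13327}{132}$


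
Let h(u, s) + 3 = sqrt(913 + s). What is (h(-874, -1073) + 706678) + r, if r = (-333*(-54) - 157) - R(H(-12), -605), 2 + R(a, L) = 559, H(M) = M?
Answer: 723943 + 4*I*sqrt(10) ≈ 7.2394e+5 + 12.649*I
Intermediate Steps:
R(a, L) = 557 (R(a, L) = -2 + 559 = 557)
h(u, s) = -3 + sqrt(913 + s)
r = 17268 (r = (-333*(-54) - 157) - 1*557 = (17982 - 157) - 557 = 17825 - 557 = 17268)
(h(-874, -1073) + 706678) + r = ((-3 + sqrt(913 - 1073)) + 706678) + 17268 = ((-3 + sqrt(-160)) + 706678) + 17268 = ((-3 + 4*I*sqrt(10)) + 706678) + 17268 = (706675 + 4*I*sqrt(10)) + 17268 = 723943 + 4*I*sqrt(10)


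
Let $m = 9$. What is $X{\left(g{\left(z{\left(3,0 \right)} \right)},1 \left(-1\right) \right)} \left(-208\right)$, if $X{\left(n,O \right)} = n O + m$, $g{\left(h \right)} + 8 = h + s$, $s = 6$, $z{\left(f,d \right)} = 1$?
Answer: $-2080$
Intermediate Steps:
$g{\left(h \right)} = -2 + h$ ($g{\left(h \right)} = -8 + \left(h + 6\right) = -8 + \left(6 + h\right) = -2 + h$)
$X{\left(n,O \right)} = 9 + O n$ ($X{\left(n,O \right)} = n O + 9 = O n + 9 = 9 + O n$)
$X{\left(g{\left(z{\left(3,0 \right)} \right)},1 \left(-1\right) \right)} \left(-208\right) = \left(9 + 1 \left(-1\right) \left(-2 + 1\right)\right) \left(-208\right) = \left(9 - -1\right) \left(-208\right) = \left(9 + 1\right) \left(-208\right) = 10 \left(-208\right) = -2080$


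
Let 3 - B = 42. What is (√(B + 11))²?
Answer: -28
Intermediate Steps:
B = -39 (B = 3 - 1*42 = 3 - 42 = -39)
(√(B + 11))² = (√(-39 + 11))² = (√(-28))² = (2*I*√7)² = -28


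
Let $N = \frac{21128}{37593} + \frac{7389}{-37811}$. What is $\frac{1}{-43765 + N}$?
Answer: $- \frac{1421428923}{62208315718964} \approx -2.285 \cdot 10^{-5}$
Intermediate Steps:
$N = \frac{521096131}{1421428923}$ ($N = 21128 \cdot \frac{1}{37593} + 7389 \left(- \frac{1}{37811}\right) = \frac{21128}{37593} - \frac{7389}{37811} = \frac{521096131}{1421428923} \approx 0.3666$)
$\frac{1}{-43765 + N} = \frac{1}{-43765 + \frac{521096131}{1421428923}} = \frac{1}{- \frac{62208315718964}{1421428923}} = - \frac{1421428923}{62208315718964}$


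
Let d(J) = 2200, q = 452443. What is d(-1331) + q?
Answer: 454643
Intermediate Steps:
d(-1331) + q = 2200 + 452443 = 454643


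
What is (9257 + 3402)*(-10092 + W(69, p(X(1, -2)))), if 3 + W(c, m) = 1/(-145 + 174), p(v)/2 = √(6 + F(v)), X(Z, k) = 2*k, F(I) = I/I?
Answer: -3705972886/29 ≈ -1.2779e+8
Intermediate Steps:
F(I) = 1
p(v) = 2*√7 (p(v) = 2*√(6 + 1) = 2*√7)
W(c, m) = -86/29 (W(c, m) = -3 + 1/(-145 + 174) = -3 + 1/29 = -86/29)
(9257 + 3402)*(-10092 + W(69, p(X(1, -2)))) = (9257 + 3402)*(-10092 - 86/29) = 12659*(-292754/29) = -3705972886/29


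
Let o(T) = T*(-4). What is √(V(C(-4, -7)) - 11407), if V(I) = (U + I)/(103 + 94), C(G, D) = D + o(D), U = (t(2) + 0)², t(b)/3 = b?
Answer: I*√442683034/197 ≈ 106.8*I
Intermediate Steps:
o(T) = -4*T
t(b) = 3*b
U = 36 (U = (3*2 + 0)² = (6 + 0)² = 6² = 36)
C(G, D) = -3*D (C(G, D) = D - 4*D = -3*D)
V(I) = 36/197 + I/197 (V(I) = (36 + I)/(103 + 94) = (36 + I)/197 = (36 + I)*(1/197) = 36/197 + I/197)
√(V(C(-4, -7)) - 11407) = √((36/197 + (-3*(-7))/197) - 11407) = √((36/197 + (1/197)*21) - 11407) = √((36/197 + 21/197) - 11407) = √(57/197 - 11407) = √(-2247122/197) = I*√442683034/197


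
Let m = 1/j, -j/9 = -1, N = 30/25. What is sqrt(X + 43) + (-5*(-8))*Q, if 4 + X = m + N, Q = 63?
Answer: 2520 + sqrt(9070)/15 ≈ 2526.3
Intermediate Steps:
N = 6/5 (N = 30*(1/25) = 6/5 ≈ 1.2000)
j = 9 (j = -9*(-1) = 9)
m = 1/9 ≈ 0.11111
X = -121/45 (X = -4 + (1/9 + 6/5) = -4 + 59/45 = -121/45 ≈ -2.6889)
sqrt(X + 43) + (-5*(-8))*Q = sqrt(-121/45 + 43) - 5*(-8)*63 = sqrt(1814/45) + 40*63 = sqrt(9070)/15 + 2520 = 2520 + sqrt(9070)/15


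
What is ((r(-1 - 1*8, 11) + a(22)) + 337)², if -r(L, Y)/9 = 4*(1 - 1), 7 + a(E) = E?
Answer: 123904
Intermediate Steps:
a(E) = -7 + E
r(L, Y) = 0 (r(L, Y) = -36*(1 - 1) = -36*0 = -9*0 = 0)
((r(-1 - 1*8, 11) + a(22)) + 337)² = ((0 + (-7 + 22)) + 337)² = ((0 + 15) + 337)² = (15 + 337)² = 352² = 123904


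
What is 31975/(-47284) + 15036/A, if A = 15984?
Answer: 2082019/7872786 ≈ 0.26446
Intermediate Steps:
31975/(-47284) + 15036/A = 31975/(-47284) + 15036/15984 = 31975*(-1/47284) + 15036*(1/15984) = -31975/47284 + 1253/1332 = 2082019/7872786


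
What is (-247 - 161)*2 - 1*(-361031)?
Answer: 360215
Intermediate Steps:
(-247 - 161)*2 - 1*(-361031) = -408*2 + 361031 = -816 + 361031 = 360215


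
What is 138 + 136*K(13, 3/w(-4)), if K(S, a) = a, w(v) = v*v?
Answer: 327/2 ≈ 163.50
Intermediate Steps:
w(v) = v²
138 + 136*K(13, 3/w(-4)) = 138 + 136*(3/((-4)²)) = 138 + 136*(3/16) = 138 + 51/2 = 327/2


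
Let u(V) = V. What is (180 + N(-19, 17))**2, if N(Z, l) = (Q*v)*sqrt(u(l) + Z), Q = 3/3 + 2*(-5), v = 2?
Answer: 31752 - 6480*I*sqrt(2) ≈ 31752.0 - 9164.1*I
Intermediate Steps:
Q = -9 (Q = 3*(1/3) - 10 = 1 - 10 = -9)
N(Z, l) = -18*sqrt(Z + l) (N(Z, l) = (-9*2)*sqrt(l + Z) = -18*sqrt(Z + l))
(180 + N(-19, 17))**2 = (180 - 18*sqrt(-19 + 17))**2 = (180 - 18*I*sqrt(2))**2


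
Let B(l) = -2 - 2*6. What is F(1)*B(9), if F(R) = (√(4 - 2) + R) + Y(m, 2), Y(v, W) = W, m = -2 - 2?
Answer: -42 - 14*√2 ≈ -61.799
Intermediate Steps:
m = -4
F(R) = 2 + R + √2 (F(R) = (√(4 - 2) + R) + 2 = (√2 + R) + 2 = (R + √2) + 2 = 2 + R + √2)
B(l) = -14 (B(l) = -2 - 12 = -14)
F(1)*B(9) = (2 + 1 + √2)*(-14) = (3 + √2)*(-14) = -42 - 14*√2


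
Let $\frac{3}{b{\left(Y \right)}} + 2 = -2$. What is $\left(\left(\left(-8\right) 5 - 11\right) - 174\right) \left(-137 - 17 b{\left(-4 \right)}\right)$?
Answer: $\frac{111825}{4} \approx 27956.0$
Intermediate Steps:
$b{\left(Y \right)} = - \frac{3}{4}$ ($b{\left(Y \right)} = \frac{3}{-2 - 2} = \frac{3}{-4} = 3 \left(- \frac{1}{4}\right) = - \frac{3}{4}$)
$\left(\left(\left(-8\right) 5 - 11\right) - 174\right) \left(-137 - 17 b{\left(-4 \right)}\right) = \left(\left(\left(-8\right) 5 - 11\right) - 174\right) \left(-137 - - \frac{51}{4}\right) = \left(\left(-40 - 11\right) - 174\right) \left(-137 + \frac{51}{4}\right) = \left(-51 - 174\right) \left(- \frac{497}{4}\right) = \left(-225\right) \left(- \frac{497}{4}\right) = \frac{111825}{4}$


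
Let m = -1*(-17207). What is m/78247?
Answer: 17207/78247 ≈ 0.21991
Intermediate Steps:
m = 17207
m/78247 = 17207/78247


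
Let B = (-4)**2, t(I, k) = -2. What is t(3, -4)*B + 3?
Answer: -29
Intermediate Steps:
B = 16
t(3, -4)*B + 3 = -2*16 + 3 = -32 + 3 = -29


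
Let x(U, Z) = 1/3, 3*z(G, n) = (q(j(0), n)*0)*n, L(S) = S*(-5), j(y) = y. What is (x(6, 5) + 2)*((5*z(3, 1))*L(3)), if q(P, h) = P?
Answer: 0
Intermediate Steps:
L(S) = -5*S
z(G, n) = 0 (z(G, n) = ((0*0)*n)/3 = (0*n)/3 = (⅓)*0 = 0)
x(U, Z) = ⅓
(x(6, 5) + 2)*((5*z(3, 1))*L(3)) = (⅓ + 2)*((5*0)*(-5*3)) = 7*(0*(-15))/3 = (7/3)*0 = 0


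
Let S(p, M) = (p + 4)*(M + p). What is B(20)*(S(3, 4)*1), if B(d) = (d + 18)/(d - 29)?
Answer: -1862/9 ≈ -206.89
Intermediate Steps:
B(d) = (18 + d)/(-29 + d)
S(p, M) = (4 + p)*(M + p)
B(20)*(S(3, 4)*1) = ((18 + 20)/(-29 + 20))*((3² + 4*4 + 4*3 + 4*3)*1) = (38/(-9))*((9 + 16 + 12 + 12)*1) = (-⅑*38)*(49*1) = -38/9*49 = -1862/9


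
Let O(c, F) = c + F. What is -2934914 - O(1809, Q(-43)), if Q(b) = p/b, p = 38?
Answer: -126279051/43 ≈ -2.9367e+6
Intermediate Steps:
Q(b) = 38/b
O(c, F) = F + c
-2934914 - O(1809, Q(-43)) = -2934914 - (38/(-43) + 1809) = -2934914 - (38*(-1/43) + 1809) = -2934914 - (-38/43 + 1809) = -2934914 - 1*77749/43 = -2934914 - 77749/43 = -126279051/43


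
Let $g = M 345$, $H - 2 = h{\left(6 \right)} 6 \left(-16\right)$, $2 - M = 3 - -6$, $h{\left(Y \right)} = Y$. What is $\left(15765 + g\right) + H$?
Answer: $12776$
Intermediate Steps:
$M = -7$ ($M = 2 - \left(3 - -6\right) = 2 - \left(3 + 6\right) = 2 - 9 = -7$)
$H = -574$ ($H = 2 + 6 \cdot 6 \left(-16\right) = 2 + 36 \left(-16\right) = 2 - 576 = -574$)
$g = -2415$ ($g = \left(-7\right) 345 = -2415$)
$\left(15765 + g\right) + H = \left(15765 - 2415\right) - 574 = 13350 - 574 = 12776$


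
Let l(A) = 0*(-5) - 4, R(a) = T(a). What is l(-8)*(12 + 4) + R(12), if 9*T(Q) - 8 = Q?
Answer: -556/9 ≈ -61.778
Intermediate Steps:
T(Q) = 8/9 + Q/9
R(a) = 8/9 + a/9
l(A) = -4 (l(A) = 0 - 4 = -4)
l(-8)*(12 + 4) + R(12) = -4*(12 + 4) + (8/9 + (⅑)*12) = -4*16 + (8/9 + 4/3) = -64 + 20/9 = -556/9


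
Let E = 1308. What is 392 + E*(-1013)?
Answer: -1324612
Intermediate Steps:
392 + E*(-1013) = 392 + 1308*(-1013) = 392 - 1325004 = -1324612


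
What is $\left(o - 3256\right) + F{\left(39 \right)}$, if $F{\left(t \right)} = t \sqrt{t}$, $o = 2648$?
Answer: $-608 + 39 \sqrt{39} \approx -364.45$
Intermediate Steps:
$F{\left(t \right)} = t^{\frac{3}{2}}$
$\left(o - 3256\right) + F{\left(39 \right)} = \left(2648 - 3256\right) + 39^{\frac{3}{2}} = -608 + 39 \sqrt{39}$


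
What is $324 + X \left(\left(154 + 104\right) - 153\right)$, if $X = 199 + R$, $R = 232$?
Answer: $45579$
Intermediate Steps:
$X = 431$ ($X = 199 + 232 = 431$)
$324 + X \left(\left(154 + 104\right) - 153\right) = 324 + 431 \left(\left(154 + 104\right) - 153\right) = 324 + 431 \left(258 - 153\right) = 324 + 431 \cdot 105 = 324 + 45255 = 45579$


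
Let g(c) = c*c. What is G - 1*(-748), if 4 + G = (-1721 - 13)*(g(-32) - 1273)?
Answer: 432510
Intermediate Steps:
g(c) = c**2
G = 431762 (G = -4 + (-1721 - 13)*((-32)**2 - 1273) = -4 - 1734*(1024 - 1273) = -4 - 1734*(-249) = -4 + 431766 = 431762)
G - 1*(-748) = 431762 - 1*(-748) = 431762 + 748 = 432510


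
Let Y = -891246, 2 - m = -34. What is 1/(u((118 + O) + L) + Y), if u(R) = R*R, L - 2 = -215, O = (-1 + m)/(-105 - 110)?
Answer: -1849/1631169390 ≈ -1.1335e-6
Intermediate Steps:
m = 36 (m = 2 - 1*(-34) = 2 + 34 = 36)
O = -7/43 (O = (-1 + 36)/(-105 - 110) = 35/(-215) = 35*(-1/215) = -7/43 ≈ -0.16279)
L = -213 (L = 2 - 215 = -213)
u(R) = R²
1/(u((118 + O) + L) + Y) = 1/(((118 - 7/43) - 213)² - 891246) = 1/((5067/43 - 213)² - 891246) = 1/((-4092/43)² - 891246) = 1/(16744464/1849 - 891246) = 1/(-1631169390/1849) = -1849/1631169390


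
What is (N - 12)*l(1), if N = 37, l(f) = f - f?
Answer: 0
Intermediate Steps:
l(f) = 0
(N - 12)*l(1) = (37 - 12)*0 = 25*0 = 0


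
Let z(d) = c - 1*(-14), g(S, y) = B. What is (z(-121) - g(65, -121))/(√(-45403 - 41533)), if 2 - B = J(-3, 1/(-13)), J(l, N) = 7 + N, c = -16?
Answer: -19*I*√21734/282542 ≈ -0.0099138*I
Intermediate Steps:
B = -64/13 (B = 2 - (7 + 1/(-13)) = 2 - (7 - 1/13) = 2 - 1*90/13 = 2 - 90/13 = -64/13 ≈ -4.9231)
g(S, y) = -64/13
z(d) = -2 (z(d) = -16 - 1*(-14) = -16 + 14 = -2)
(z(-121) - g(65, -121))/(√(-45403 - 41533)) = (-2 - 1*(-64/13))/(√(-45403 - 41533)) = (-2 + 64/13)/(√(-86936)) = 38/(13*((2*I*√21734))) = 38*(-I*√21734/43468)/13 = -19*I*√21734/282542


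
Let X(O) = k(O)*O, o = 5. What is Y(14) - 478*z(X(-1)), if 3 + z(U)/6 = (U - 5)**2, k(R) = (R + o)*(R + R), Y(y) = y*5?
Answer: -17138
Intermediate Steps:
Y(y) = 5*y
k(R) = 2*R*(5 + R) (k(R) = (R + 5)*(R + R) = (5 + R)*(2*R) = 2*R*(5 + R))
X(O) = 2*O**2*(5 + O) (X(O) = (2*O*(5 + O))*O = 2*O**2*(5 + O))
z(U) = -18 + 6*(-5 + U)**2 (z(U) = -18 + 6*(U - 5)**2 = -18 + 6*(-5 + U)**2)
Y(14) - 478*z(X(-1)) = 5*14 - 478*(-18 + 6*(-5 + 2*(-1)**2*(5 - 1))**2) = 70 - 478*(-18 + 6*(-5 + 2*1*4)**2) = 70 - 478*(-18 + 6*(-5 + 8)**2) = 70 - 478*(-18 + 6*3**2) = 70 - 478*(-18 + 6*9) = 70 - 478*(-18 + 54) = 70 - 478*36 = 70 - 17208 = -17138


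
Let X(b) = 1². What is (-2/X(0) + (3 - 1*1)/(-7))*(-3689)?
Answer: 8432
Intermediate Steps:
X(b) = 1
(-2/X(0) + (3 - 1*1)/(-7))*(-3689) = (-2/1 + (3 - 1*1)/(-7))*(-3689) = (-2*1 + (3 - 1)*(-⅐))*(-3689) = (-2 + 2*(-⅐))*(-3689) = (-2 - 2/7)*(-3689) = -16/7*(-3689) = 8432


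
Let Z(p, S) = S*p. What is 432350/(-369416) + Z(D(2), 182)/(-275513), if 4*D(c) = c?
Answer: -8510833029/7269922172 ≈ -1.1707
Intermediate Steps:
D(c) = c/4
432350/(-369416) + Z(D(2), 182)/(-275513) = 432350/(-369416) + (182*((¼)*2))/(-275513) = 432350*(-1/369416) + (182*(½))*(-1/275513) = -216175/184708 + 91*(-1/275513) = -216175/184708 - 13/39359 = -8510833029/7269922172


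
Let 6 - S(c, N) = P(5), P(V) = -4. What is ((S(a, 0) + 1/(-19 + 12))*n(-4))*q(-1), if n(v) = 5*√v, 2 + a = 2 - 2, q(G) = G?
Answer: -690*I/7 ≈ -98.571*I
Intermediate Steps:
a = -2 (a = -2 + (2 - 2) = -2 + 0 = -2)
S(c, N) = 10 (S(c, N) = 6 - 1*(-4) = 6 + 4 = 10)
((S(a, 0) + 1/(-19 + 12))*n(-4))*q(-1) = ((10 + 1/(-19 + 12))*(5*√(-4)))*(-1) = ((10 + 1/(-7))*(5*(2*I)))*(-1) = ((10 - ⅐)*(10*I))*(-1) = (69*(10*I)/7)*(-1) = (690*I/7)*(-1) = -690*I/7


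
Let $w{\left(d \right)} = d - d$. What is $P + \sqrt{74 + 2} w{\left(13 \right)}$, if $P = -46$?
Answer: $-46$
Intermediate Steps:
$w{\left(d \right)} = 0$
$P + \sqrt{74 + 2} w{\left(13 \right)} = -46 + \sqrt{74 + 2} \cdot 0 = -46 + \sqrt{76} \cdot 0 = -46 + 2 \sqrt{19} \cdot 0 = -46 + 0 = -46$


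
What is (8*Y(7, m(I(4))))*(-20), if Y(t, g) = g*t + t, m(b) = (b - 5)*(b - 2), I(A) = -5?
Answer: -79520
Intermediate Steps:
m(b) = (-5 + b)*(-2 + b)
Y(t, g) = t + g*t
(8*Y(7, m(I(4))))*(-20) = (8*(7*(1 + (10 + (-5)**2 - 7*(-5)))))*(-20) = (8*(7*(1 + (10 + 25 + 35))))*(-20) = (8*(7*(1 + 70)))*(-20) = (8*(7*71))*(-20) = (8*497)*(-20) = 3976*(-20) = -79520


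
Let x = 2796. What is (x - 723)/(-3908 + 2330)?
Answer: -691/526 ≈ -1.3137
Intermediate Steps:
(x - 723)/(-3908 + 2330) = (2796 - 723)/(-3908 + 2330) = 2073/(-1578) = 2073*(-1/1578) = -691/526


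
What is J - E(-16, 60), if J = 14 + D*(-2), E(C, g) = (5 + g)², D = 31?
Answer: -4273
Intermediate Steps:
J = -48 (J = 14 + 31*(-2) = 14 - 62 = -48)
J - E(-16, 60) = -48 - (5 + 60)² = -48 - 1*65² = -48 - 1*4225 = -48 - 4225 = -4273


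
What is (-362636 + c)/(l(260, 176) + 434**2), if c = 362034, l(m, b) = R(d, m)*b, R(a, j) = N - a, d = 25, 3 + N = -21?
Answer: -43/12838 ≈ -0.0033494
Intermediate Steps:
N = -24 (N = -3 - 21 = -24)
R(a, j) = -24 - a
l(m, b) = -49*b (l(m, b) = (-24 - 1*25)*b = (-24 - 25)*b = -49*b)
(-362636 + c)/(l(260, 176) + 434**2) = (-362636 + 362034)/(-49*176 + 434**2) = -602/(-8624 + 188356) = -602/179732 = -602*1/179732 = -43/12838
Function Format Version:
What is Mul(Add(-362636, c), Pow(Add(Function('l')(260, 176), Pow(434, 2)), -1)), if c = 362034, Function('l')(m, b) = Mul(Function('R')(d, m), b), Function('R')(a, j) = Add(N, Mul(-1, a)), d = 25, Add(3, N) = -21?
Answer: Rational(-43, 12838) ≈ -0.0033494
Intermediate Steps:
N = -24 (N = Add(-3, -21) = -24)
Function('R')(a, j) = Add(-24, Mul(-1, a))
Function('l')(m, b) = Mul(-49, b) (Function('l')(m, b) = Mul(Add(-24, Mul(-1, 25)), b) = Mul(Add(-24, -25), b) = Mul(-49, b))
Mul(Add(-362636, c), Pow(Add(Function('l')(260, 176), Pow(434, 2)), -1)) = Mul(Add(-362636, 362034), Pow(Add(Mul(-49, 176), Pow(434, 2)), -1)) = Mul(-602, Pow(Add(-8624, 188356), -1)) = Mul(-602, Pow(179732, -1)) = Mul(-602, Rational(1, 179732)) = Rational(-43, 12838)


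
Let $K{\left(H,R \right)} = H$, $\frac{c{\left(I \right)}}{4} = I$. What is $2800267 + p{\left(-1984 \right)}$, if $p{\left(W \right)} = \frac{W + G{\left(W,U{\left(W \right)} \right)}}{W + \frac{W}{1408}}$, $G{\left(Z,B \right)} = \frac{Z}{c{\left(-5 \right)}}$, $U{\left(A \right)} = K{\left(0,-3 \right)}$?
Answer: $\frac{19727887703}{7045} \approx 2.8003 \cdot 10^{6}$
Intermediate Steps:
$c{\left(I \right)} = 4 I$
$U{\left(A \right)} = 0$
$G{\left(Z,B \right)} = - \frac{Z}{20}$ ($G{\left(Z,B \right)} = \frac{Z}{4 \left(-5\right)} = \frac{Z}{-20} = Z \left(- \frac{1}{20}\right) = - \frac{Z}{20}$)
$p{\left(W \right)} = \frac{6688}{7045}$ ($p{\left(W \right)} = \frac{W - \frac{W}{20}}{W + \frac{W}{1408}} = \frac{\frac{19}{20} W}{W + W \frac{1}{1408}} = \frac{\frac{19}{20} W}{W + \frac{W}{1408}} = \frac{\frac{19}{20} W}{\frac{1409}{1408} W} = \frac{19 W}{20} \frac{1408}{1409 W} = \frac{6688}{7045}$)
$2800267 + p{\left(-1984 \right)} = 2800267 + \frac{6688}{7045} = \frac{19727887703}{7045}$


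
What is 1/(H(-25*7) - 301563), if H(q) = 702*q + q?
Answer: -1/424588 ≈ -2.3552e-6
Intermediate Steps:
H(q) = 703*q
1/(H(-25*7) - 301563) = 1/(703*(-25*7) - 301563) = 1/(703*(-175) - 301563) = 1/(-123025 - 301563) = 1/(-424588) = -1/424588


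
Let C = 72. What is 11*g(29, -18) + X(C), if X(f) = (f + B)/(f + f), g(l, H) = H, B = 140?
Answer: -7075/36 ≈ -196.53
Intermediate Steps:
X(f) = (140 + f)/(2*f) (X(f) = (f + 140)/(f + f) = (140 + f)/((2*f)) = (140 + f)*(1/(2*f)) = (140 + f)/(2*f))
11*g(29, -18) + X(C) = 11*(-18) + (1/2)*(140 + 72)/72 = -198 + (1/2)*(1/72)*212 = -198 + 53/36 = -7075/36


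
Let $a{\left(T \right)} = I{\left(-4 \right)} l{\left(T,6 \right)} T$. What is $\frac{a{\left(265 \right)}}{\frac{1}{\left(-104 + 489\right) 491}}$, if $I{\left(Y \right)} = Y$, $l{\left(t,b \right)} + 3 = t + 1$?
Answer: $-52699177300$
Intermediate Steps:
$l{\left(t,b \right)} = -2 + t$ ($l{\left(t,b \right)} = -3 + \left(t + 1\right) = -3 + \left(1 + t\right) = -2 + t$)
$a{\left(T \right)} = T \left(8 - 4 T\right)$ ($a{\left(T \right)} = - 4 \left(-2 + T\right) T = \left(8 - 4 T\right) T = T \left(8 - 4 T\right)$)
$\frac{a{\left(265 \right)}}{\frac{1}{\left(-104 + 489\right) 491}} = \frac{4 \cdot 265 \left(2 - 265\right)}{\frac{1}{\left(-104 + 489\right) 491}} = \frac{4 \cdot 265 \left(2 - 265\right)}{\frac{1}{385 \cdot 491}} = \frac{4 \cdot 265 \left(-263\right)}{\frac{1}{189035}} = - 278780 \frac{1}{\frac{1}{189035}} = \left(-278780\right) 189035 = -52699177300$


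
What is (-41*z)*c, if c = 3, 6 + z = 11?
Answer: -615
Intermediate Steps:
z = 5 (z = -6 + 11 = 5)
(-41*z)*c = -41*5*3 = -205*3 = -615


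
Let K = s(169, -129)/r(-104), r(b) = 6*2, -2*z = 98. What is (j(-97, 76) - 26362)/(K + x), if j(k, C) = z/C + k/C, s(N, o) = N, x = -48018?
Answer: 6010974/10944893 ≈ 0.54920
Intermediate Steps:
z = -49 (z = -1/2*98 = -49)
r(b) = 12
j(k, C) = -49/C + k/C
K = 169/12 ≈ 14.083
(j(-97, 76) - 26362)/(K + x) = ((-49 - 97)/76 - 26362)/(169/12 - 48018) = ((1/76)*(-146) - 26362)/(-576047/12) = (-73/38 - 26362)*(-12/576047) = -1001829/38*(-12/576047) = 6010974/10944893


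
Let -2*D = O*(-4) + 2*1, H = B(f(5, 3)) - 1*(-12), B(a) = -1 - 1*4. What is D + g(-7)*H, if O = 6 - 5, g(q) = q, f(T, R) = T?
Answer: -48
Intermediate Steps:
B(a) = -5 (B(a) = -1 - 4 = -5)
O = 1
H = 7 (H = -5 - 1*(-12) = -5 + 12 = 7)
D = 1 (D = -(1*(-4) + 2*1)/2 = -(-4 + 2)/2 = -½*(-2) = 1)
D + g(-7)*H = 1 - 7*7 = 1 - 49 = -48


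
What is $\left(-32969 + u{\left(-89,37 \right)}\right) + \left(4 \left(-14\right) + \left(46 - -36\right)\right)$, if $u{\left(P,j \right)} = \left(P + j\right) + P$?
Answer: $-33084$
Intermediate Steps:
$u{\left(P,j \right)} = j + 2 P$
$\left(-32969 + u{\left(-89,37 \right)}\right) + \left(4 \left(-14\right) + \left(46 - -36\right)\right) = \left(-32969 + \left(37 + 2 \left(-89\right)\right)\right) + \left(4 \left(-14\right) + \left(46 - -36\right)\right) = \left(-32969 + \left(37 - 178\right)\right) + \left(-56 + \left(46 + 36\right)\right) = \left(-32969 - 141\right) + \left(-56 + 82\right) = -33110 + 26 = -33084$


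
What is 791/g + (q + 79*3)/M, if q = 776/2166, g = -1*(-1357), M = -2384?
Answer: 1693431689/3503600304 ≈ 0.48334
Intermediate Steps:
g = 1357
q = 388/1083 (q = 776*(1/2166) = 388/1083 ≈ 0.35826)
791/g + (q + 79*3)/M = 791/1357 + (388/1083 + 79*3)/(-2384) = 791*(1/1357) + (388/1083 + 237)*(-1/2384) = 791/1357 + (257059/1083)*(-1/2384) = 791/1357 - 257059/2581872 = 1693431689/3503600304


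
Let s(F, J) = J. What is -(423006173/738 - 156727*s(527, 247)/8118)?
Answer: -769059389/1353 ≈ -5.6841e+5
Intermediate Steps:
-(423006173/738 - 156727*s(527, 247)/8118) = -313454/((4*4059)/(29689 - 1*247)) = -313454/(16236/(29689 - 247)) = -313454/(16236/29442) = -313454/(16236*(1/29442)) = -313454/2706/4907 = -313454*4907/2706 = -769059389/1353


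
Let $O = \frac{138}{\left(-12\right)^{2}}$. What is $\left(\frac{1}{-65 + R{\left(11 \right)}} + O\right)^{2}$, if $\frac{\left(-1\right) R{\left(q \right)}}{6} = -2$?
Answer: $\frac{1428025}{1617984} \approx 0.8826$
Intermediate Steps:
$R{\left(q \right)} = 12$ ($R{\left(q \right)} = \left(-6\right) \left(-2\right) = 12$)
$O = \frac{23}{24}$ ($O = \frac{138}{144} = 138 \cdot \frac{1}{144} = \frac{23}{24} \approx 0.95833$)
$\left(\frac{1}{-65 + R{\left(11 \right)}} + O\right)^{2} = \left(\frac{1}{-65 + 12} + \frac{23}{24}\right)^{2} = \left(\frac{1}{-53} + \frac{23}{24}\right)^{2} = \left(- \frac{1}{53} + \frac{23}{24}\right)^{2} = \left(\frac{1195}{1272}\right)^{2} = \frac{1428025}{1617984}$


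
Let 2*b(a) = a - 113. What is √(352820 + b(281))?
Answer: 2*√88226 ≈ 594.06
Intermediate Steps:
b(a) = -113/2 + a/2 (b(a) = (a - 113)/2 = (-113 + a)/2 = -113/2 + a/2)
√(352820 + b(281)) = √(352820 + (-113/2 + (½)*281)) = √(352820 + (-113/2 + 281/2)) = √(352820 + 84) = √352904 = 2*√88226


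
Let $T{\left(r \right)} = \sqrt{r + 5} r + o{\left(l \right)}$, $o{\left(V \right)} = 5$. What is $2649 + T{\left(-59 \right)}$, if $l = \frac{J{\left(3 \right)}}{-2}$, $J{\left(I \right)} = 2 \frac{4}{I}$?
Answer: $2654 - 177 i \sqrt{6} \approx 2654.0 - 433.56 i$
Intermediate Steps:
$J{\left(I \right)} = \frac{8}{I}$
$l = - \frac{4}{3}$ ($l = \frac{8 \cdot \frac{1}{3}}{-2} = 8 \cdot \frac{1}{3} \left(- \frac{1}{2}\right) = \frac{8}{3} \left(- \frac{1}{2}\right) = - \frac{4}{3} \approx -1.3333$)
$T{\left(r \right)} = 5 + r \sqrt{5 + r}$ ($T{\left(r \right)} = \sqrt{r + 5} r + 5 = \sqrt{5 + r} r + 5 = r \sqrt{5 + r} + 5 = 5 + r \sqrt{5 + r}$)
$2649 + T{\left(-59 \right)} = 2649 + \left(5 - 59 \sqrt{5 - 59}\right) = 2649 + \left(5 - 59 \sqrt{-54}\right) = 2649 + \left(5 - 59 \cdot 3 i \sqrt{6}\right) = 2649 + \left(5 - 177 i \sqrt{6}\right) = 2654 - 177 i \sqrt{6}$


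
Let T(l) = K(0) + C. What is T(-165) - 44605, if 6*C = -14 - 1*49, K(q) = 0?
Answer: -89231/2 ≈ -44616.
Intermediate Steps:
C = -21/2 (C = (-14 - 1*49)/6 = (-14 - 49)/6 = (1/6)*(-63) = -21/2 ≈ -10.500)
T(l) = -21/2 (T(l) = 0 - 21/2 = -21/2)
T(-165) - 44605 = -21/2 - 44605 = -89231/2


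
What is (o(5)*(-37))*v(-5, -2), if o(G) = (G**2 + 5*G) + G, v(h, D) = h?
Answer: 10175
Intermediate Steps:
o(G) = G**2 + 6*G
(o(5)*(-37))*v(-5, -2) = ((5*(6 + 5))*(-37))*(-5) = ((5*11)*(-37))*(-5) = (55*(-37))*(-5) = -2035*(-5) = 10175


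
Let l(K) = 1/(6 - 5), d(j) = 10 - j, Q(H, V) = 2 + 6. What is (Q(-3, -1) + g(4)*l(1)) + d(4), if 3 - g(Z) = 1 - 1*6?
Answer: 22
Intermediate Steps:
Q(H, V) = 8
g(Z) = 8 (g(Z) = 3 - (1 - 1*6) = 3 - (1 - 6) = 3 - 1*(-5) = 3 + 5 = 8)
l(K) = 1 (l(K) = 1/1 = 1)
(Q(-3, -1) + g(4)*l(1)) + d(4) = (8 + 8*1) + (10 - 1*4) = (8 + 8) + (10 - 4) = 16 + 6 = 22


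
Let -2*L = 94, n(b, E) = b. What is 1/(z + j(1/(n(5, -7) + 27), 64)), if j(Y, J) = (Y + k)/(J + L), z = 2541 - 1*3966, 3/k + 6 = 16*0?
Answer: -544/775215 ≈ -0.00070174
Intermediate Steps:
k = -½ (k = 3/(-6 + 16*0) = 3/(-6 + 0) = 3/(-6) = 3*(-⅙) = -½ ≈ -0.50000)
z = -1425 (z = 2541 - 3966 = -1425)
L = -47 (L = -½*94 = -47)
j(Y, J) = (-½ + Y)/(-47 + J) (j(Y, J) = (Y - ½)/(J - 47) = (-½ + Y)/(-47 + J))
1/(z + j(1/(n(5, -7) + 27), 64)) = 1/(-1425 + (-½ + 1/(5 + 27))/(-47 + 64)) = 1/(-1425 + (-½ + 1/32)/17) = 1/(-1425 + (1/17)*(-15/32)) = 1/(-1425 - 15/544) = 1/(-775215/544) = -544/775215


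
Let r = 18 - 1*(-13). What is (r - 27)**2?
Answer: 16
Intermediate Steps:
r = 31 (r = 18 + 13 = 31)
(r - 27)**2 = (31 - 27)**2 = 4**2 = 16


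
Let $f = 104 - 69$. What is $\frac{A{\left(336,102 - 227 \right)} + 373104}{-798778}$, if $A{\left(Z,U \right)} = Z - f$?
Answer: $- \frac{373405}{798778} \approx -0.46747$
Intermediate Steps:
$f = 35$ ($f = 104 - 69 = 35$)
$A{\left(Z,U \right)} = -35 + Z$ ($A{\left(Z,U \right)} = Z - 35 = -35 + Z$)
$\frac{A{\left(336,102 - 227 \right)} + 373104}{-798778} = \frac{\left(-35 + 336\right) + 373104}{-798778} = \left(301 + 373104\right) \left(- \frac{1}{798778}\right) = 373405 \left(- \frac{1}{798778}\right) = - \frac{373405}{798778}$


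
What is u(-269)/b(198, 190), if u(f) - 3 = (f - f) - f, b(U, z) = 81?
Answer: 272/81 ≈ 3.3580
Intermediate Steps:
u(f) = 3 - f (u(f) = 3 + ((f - f) - f) = 3 + (0 - f) = 3 - f)
u(-269)/b(198, 190) = (3 - 1*(-269))/81 = (3 + 269)*(1/81) = 272*(1/81) = 272/81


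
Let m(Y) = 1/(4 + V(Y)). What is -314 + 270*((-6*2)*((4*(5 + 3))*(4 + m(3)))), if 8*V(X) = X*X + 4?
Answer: -433466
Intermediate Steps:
V(X) = ½ + X²/8 (V(X) = (X*X + 4)/8 = (X² + 4)/8 = (4 + X²)/8 = ½ + X²/8)
m(Y) = 1/(9/2 + Y²/8) (m(Y) = 1/(4 + (½ + Y²/8)) = 1/(9/2 + Y²/8))
-314 + 270*((-6*2)*((4*(5 + 3))*(4 + m(3)))) = -314 + 270*((-6*2)*((4*(5 + 3))*(4 + 8/(36 + 3²)))) = -314 + 270*(-12*4*8*(4 + 8/(36 + 9))) = -314 + 270*(-384*(4 + 8/45)) = -314 + 270*(-384*188/45) = -314 + 270*(-12*6016/45) = -314 + 270*(-24064/15) = -314 - 433152 = -433466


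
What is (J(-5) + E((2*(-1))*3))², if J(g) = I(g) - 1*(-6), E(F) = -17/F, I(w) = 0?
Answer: 2809/36 ≈ 78.028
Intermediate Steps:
J(g) = 6 (J(g) = 0 - 1*(-6) = 0 + 6 = 6)
(J(-5) + E((2*(-1))*3))² = (6 - 17/((2*(-1))*3))² = (6 - 17/((-2*3)))² = (6 - 17/(-6))² = (6 - 17*(-⅙))² = (6 + 17/6)² = (53/6)² = 2809/36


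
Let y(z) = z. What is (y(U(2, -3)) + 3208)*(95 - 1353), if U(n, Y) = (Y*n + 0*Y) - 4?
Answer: -4023084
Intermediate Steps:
U(n, Y) = -4 + Y*n (U(n, Y) = (Y*n + 0) - 4 = Y*n - 4 = -4 + Y*n)
(y(U(2, -3)) + 3208)*(95 - 1353) = ((-4 - 3*2) + 3208)*(95 - 1353) = ((-4 - 6) + 3208)*(-1258) = (-10 + 3208)*(-1258) = 3198*(-1258) = -4023084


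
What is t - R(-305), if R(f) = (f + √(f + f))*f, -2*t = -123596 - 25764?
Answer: -18345 + 305*I*√610 ≈ -18345.0 + 7532.9*I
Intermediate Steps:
t = 74680 (t = -(-123596 - 25764)/2 = -½*(-149360) = 74680)
R(f) = f*(f + √2*√f) (R(f) = (f + √(2*f))*f = (f + √2*√f)*f = f*(f + √2*√f))
t - R(-305) = 74680 - ((-305)² + √2*(-305)^(3/2)) = 74680 - (93025 + √2*(-305*I*√305)) = 74680 - (93025 - 305*I*√610) = 74680 + (-93025 + 305*I*√610) = -18345 + 305*I*√610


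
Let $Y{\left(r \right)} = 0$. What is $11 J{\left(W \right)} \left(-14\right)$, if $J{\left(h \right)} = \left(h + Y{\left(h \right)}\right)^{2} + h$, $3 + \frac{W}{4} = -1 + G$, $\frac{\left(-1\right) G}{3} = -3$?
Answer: $-64680$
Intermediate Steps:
$G = 9$ ($G = \left(-3\right) \left(-3\right) = 9$)
$W = 20$ ($W = -12 + 4 \left(-1 + 9\right) = -12 + 4 \cdot 8 = -12 + 32 = 20$)
$J{\left(h \right)} = h + h^{2}$ ($J{\left(h \right)} = \left(h + 0\right)^{2} + h = h^{2} + h = h + h^{2}$)
$11 J{\left(W \right)} \left(-14\right) = 11 \cdot 20 \left(1 + 20\right) \left(-14\right) = 11 \cdot 20 \cdot 21 \left(-14\right) = 11 \cdot 420 \left(-14\right) = 4620 \left(-14\right) = -64680$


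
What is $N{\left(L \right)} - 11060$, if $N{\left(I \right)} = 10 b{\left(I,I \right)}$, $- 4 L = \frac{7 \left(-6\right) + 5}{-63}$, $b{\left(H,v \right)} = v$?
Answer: $- \frac{1393745}{126} \approx -11061.0$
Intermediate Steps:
$L = - \frac{37}{252}$ ($L = - \frac{\left(7 \left(-6\right) + 5\right) \frac{1}{-63}}{4} = - \frac{\left(-42 + 5\right) \left(- \frac{1}{63}\right)}{4} = - \frac{\left(-37\right) \left(- \frac{1}{63}\right)}{4} = \left(- \frac{1}{4}\right) \frac{37}{63} = - \frac{37}{252} \approx -0.14683$)
$N{\left(I \right)} = 10 I$
$N{\left(L \right)} - 11060 = 10 \left(- \frac{37}{252}\right) - 11060 = - \frac{185}{126} - 11060 = - \frac{1393745}{126}$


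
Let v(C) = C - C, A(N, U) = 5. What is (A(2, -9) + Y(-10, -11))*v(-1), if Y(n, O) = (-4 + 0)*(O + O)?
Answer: 0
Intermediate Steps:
Y(n, O) = -8*O
v(C) = 0
(A(2, -9) + Y(-10, -11))*v(-1) = (5 - 8*(-11))*0 = (5 + 88)*0 = 93*0 = 0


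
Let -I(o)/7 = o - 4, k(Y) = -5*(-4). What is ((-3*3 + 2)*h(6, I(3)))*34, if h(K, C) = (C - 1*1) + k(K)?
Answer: -6188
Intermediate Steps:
k(Y) = 20
I(o) = 28 - 7*o (I(o) = -7*(o - 4) = -7*(-4 + o) = 28 - 7*o)
h(K, C) = 19 + C (h(K, C) = (C - 1*1) + 20 = (C - 1) + 20 = (-1 + C) + 20 = 19 + C)
((-3*3 + 2)*h(6, I(3)))*34 = ((-3*3 + 2)*(19 + (28 - 7*3)))*34 = ((-9 + 2)*(19 + (28 - 21)))*34 = -7*(19 + 7)*34 = -7*26*34 = -182*34 = -6188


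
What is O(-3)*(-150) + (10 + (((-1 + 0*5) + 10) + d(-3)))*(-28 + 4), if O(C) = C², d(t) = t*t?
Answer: -2022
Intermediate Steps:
d(t) = t²
O(-3)*(-150) + (10 + (((-1 + 0*5) + 10) + d(-3)))*(-28 + 4) = (-3)²*(-150) + (10 + (((-1 + 0*5) + 10) + (-3)²))*(-28 + 4) = 9*(-150) + (10 + (((-1 + 0) + 10) + 9))*(-24) = -1350 + (10 + ((-1 + 10) + 9))*(-24) = -1350 + (10 + (9 + 9))*(-24) = -1350 + (10 + 18)*(-24) = -1350 + 28*(-24) = -1350 - 672 = -2022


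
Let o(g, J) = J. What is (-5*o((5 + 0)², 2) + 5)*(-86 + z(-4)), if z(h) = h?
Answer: 450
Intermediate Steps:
(-5*o((5 + 0)², 2) + 5)*(-86 + z(-4)) = (-5*2 + 5)*(-86 - 4) = (-10 + 5)*(-90) = -5*(-90) = 450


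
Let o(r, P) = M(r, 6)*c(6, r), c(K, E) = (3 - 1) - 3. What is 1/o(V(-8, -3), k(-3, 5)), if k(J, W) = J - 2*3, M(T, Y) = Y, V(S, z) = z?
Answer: -⅙ ≈ -0.16667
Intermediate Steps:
c(K, E) = -1 (c(K, E) = 2 - 3 = -1)
k(J, W) = -6 + J (k(J, W) = J - 6 = -6 + J)
o(r, P) = -6 (o(r, P) = 6*(-1) = -6)
1/o(V(-8, -3), k(-3, 5)) = 1/(-6) = -⅙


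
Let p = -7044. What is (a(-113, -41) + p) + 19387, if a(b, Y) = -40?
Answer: 12303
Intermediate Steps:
(a(-113, -41) + p) + 19387 = (-40 - 7044) + 19387 = -7084 + 19387 = 12303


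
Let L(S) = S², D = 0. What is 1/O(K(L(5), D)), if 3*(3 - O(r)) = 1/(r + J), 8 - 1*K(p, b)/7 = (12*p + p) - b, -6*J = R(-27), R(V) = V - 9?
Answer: 6639/19918 ≈ 0.33332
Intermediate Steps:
R(V) = -9 + V
J = 6 (J = -(-9 - 27)/6 = -⅙*(-36) = 6)
K(p, b) = 56 - 91*p + 7*b (K(p, b) = 56 - 7*((12*p + p) - b) = 56 - 7*(13*p - b) = 56 - 7*(-b + 13*p) = 56 + (-91*p + 7*b) = 56 - 91*p + 7*b)
O(r) = 3 - 1/(3*(6 + r)) (O(r) = 3 - 1/(3*(r + 6)) = 3 - 1/(3*(6 + r)))
1/O(K(L(5), D)) = 1/((53 + 9*(56 - 91*5² + 7*0))/(3*(6 + (56 - 91*5² + 7*0)))) = 1/((53 + 9*(56 - 91*25 + 0))/(3*(6 + (56 - 91*25 + 0)))) = 1/((53 + 9*(56 - 2275 + 0))/(3*(6 + (56 - 2275 + 0)))) = 1/((53 + 9*(-2219))/(3*(6 - 2219))) = 1/((⅓)*(53 - 19971)/(-2213)) = 1/((⅓)*(-1/2213)*(-19918)) = 1/(19918/6639) = 6639/19918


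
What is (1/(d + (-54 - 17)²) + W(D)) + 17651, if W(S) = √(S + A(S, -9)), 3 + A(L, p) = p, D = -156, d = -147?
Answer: 86383995/4894 + 2*I*√42 ≈ 17651.0 + 12.961*I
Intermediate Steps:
A(L, p) = -3 + p
W(S) = √(-12 + S) (W(S) = √(S + (-3 - 9)) = √(S - 12) = √(-12 + S))
(1/(d + (-54 - 17)²) + W(D)) + 17651 = (1/(-147 + (-54 - 17)²) + √(-12 - 156)) + 17651 = (1/(-147 + (-71)²) + √(-168)) + 17651 = (1/(-147 + 5041) + 2*I*√42) + 17651 = (1/4894 + 2*I*√42) + 17651 = 86383995/4894 + 2*I*√42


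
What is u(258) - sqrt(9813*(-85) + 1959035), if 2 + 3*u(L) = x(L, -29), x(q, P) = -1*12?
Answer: -14/3 - sqrt(1124930) ≈ -1065.3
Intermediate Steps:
x(q, P) = -12
u(L) = -14/3 (u(L) = -2/3 + (1/3)*(-12) = -2/3 - 4 = -14/3)
u(258) - sqrt(9813*(-85) + 1959035) = -14/3 - sqrt(9813*(-85) + 1959035) = -14/3 - sqrt(-834105 + 1959035) = -14/3 - sqrt(1124930)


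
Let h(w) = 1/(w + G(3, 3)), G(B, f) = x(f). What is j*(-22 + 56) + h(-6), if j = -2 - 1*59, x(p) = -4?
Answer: -20741/10 ≈ -2074.1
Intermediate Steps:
j = -61 (j = -2 - 59 = -61)
G(B, f) = -4
h(w) = 1/(-4 + w) (h(w) = 1/(w - 4) = 1/(-4 + w))
j*(-22 + 56) + h(-6) = -61*(-22 + 56) + 1/(-4 - 6) = -61*34 + 1/(-10) = -2074 - ⅒ = -20741/10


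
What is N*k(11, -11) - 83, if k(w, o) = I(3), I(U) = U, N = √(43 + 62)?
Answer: -83 + 3*√105 ≈ -52.259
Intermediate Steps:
N = √105 ≈ 10.247
k(w, o) = 3
N*k(11, -11) - 83 = √105*3 - 83 = 3*√105 - 83 = -83 + 3*√105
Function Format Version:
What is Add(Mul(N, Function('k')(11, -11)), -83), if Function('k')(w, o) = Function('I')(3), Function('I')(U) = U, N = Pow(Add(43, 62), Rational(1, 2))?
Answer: Add(-83, Mul(3, Pow(105, Rational(1, 2)))) ≈ -52.259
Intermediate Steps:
N = Pow(105, Rational(1, 2)) ≈ 10.247
Function('k')(w, o) = 3
Add(Mul(N, Function('k')(11, -11)), -83) = Add(Mul(Pow(105, Rational(1, 2)), 3), -83) = Add(Mul(3, Pow(105, Rational(1, 2))), -83) = Add(-83, Mul(3, Pow(105, Rational(1, 2))))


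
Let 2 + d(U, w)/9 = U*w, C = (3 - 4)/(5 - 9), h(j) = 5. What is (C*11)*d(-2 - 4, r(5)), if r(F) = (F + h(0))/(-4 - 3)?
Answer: 2277/14 ≈ 162.64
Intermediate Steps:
r(F) = -5/7 - F/7 (r(F) = (F + 5)/(-4 - 3) = (5 + F)/(-7) = (5 + F)*(-⅐) = -5/7 - F/7)
C = ¼ (C = -1/(-4) = -1*(-¼) = ¼ ≈ 0.25000)
d(U, w) = -18 + 9*U*w (d(U, w) = -18 + 9*(U*w) = -18 + 9*U*w)
(C*11)*d(-2 - 4, r(5)) = ((¼)*11)*(-18 + 9*(-2 - 4)*(-5/7 - ⅐*5)) = 11*(-18 + 9*(-6)*(-5/7 - 5/7))/4 = 11*(-18 + 9*(-6)*(-10/7))/4 = 11*(-18 + 540/7)/4 = (11/4)*(414/7) = 2277/14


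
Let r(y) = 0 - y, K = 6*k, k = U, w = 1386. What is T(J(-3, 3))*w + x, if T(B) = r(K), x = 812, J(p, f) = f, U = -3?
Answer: 25760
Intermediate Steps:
k = -3
K = -18 (K = 6*(-3) = -18)
r(y) = -y
T(B) = 18 (T(B) = -1*(-18) = 18)
T(J(-3, 3))*w + x = 18*1386 + 812 = 24948 + 812 = 25760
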